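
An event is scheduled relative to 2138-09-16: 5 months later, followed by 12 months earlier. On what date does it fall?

Adding 5 months from September 16, 2138:
month 9 + 5 = 14, which is month 2 of year 2139 → February 2139.
Day 16 is valid in February, giving February 16, 2139.
Counting back 12 months from February 16, 2139:
month 2 − 12 = -10, which is month 2 of year 2138 → February 2138.
Day 16 is valid in February, giving February 16, 2138.

February 16, 2138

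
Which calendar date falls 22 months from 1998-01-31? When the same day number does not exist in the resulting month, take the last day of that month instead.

Counting forward 22 months from January 31, 1998.
month 1 + 22 = 23, which is month 11 of year 1999 → November 1999.
November 1999 has only 30 days and the start was day 31, so the date clamps to November 30, 1999.

November 30, 1999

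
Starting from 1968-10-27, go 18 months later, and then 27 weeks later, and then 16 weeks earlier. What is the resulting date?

July 13, 1970

Advancing 18 months from October 27, 1968:
month 10 + 18 = 28, which is month 4 of year 1970 → April 1970.
Day 27 is valid in April, giving April 27, 1970.
Adding 27 weeks (= 189 days) from April 27, 1970:
April has 30 days, so 30 − 27 = 3 days remain after April 27, 1970; 189 − 3 = 186 left.
May 1970 has 31 days: 186 − 31 = 155 left.
June 1970 has 30 days: 155 − 30 = 125 left.
July 1970 has 31 days: 125 − 31 = 94 left.
August 1970 has 31 days: 94 − 31 = 63 left.
September 1970 has 30 days: 63 − 30 = 33 left.
October 1970 has 31 days: 33 − 31 = 2 left.
2 days into November 1970 → November 2, 1970.
Subtracting 16 weeks (= 112 days) from November 2, 1970:
Going back 2 days from November 2, 1970 reaches the end of the previous month; 112 − 2 = 110 left.
October 1970 has 31 days: 110 − 31 = 79 left.
September 1970 has 30 days: 79 − 30 = 49 left.
August 1970 has 31 days: 49 − 31 = 18 left.
July 1970 has 31 days; 31 − 18 = 13 → July 13, 1970.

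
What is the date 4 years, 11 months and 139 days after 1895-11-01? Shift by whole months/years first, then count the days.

February 17, 1901

Advancing 4 years, 11 months and 139 days from November 1, 1895: first the month/year part, then the days.
+4 years → 1899; month 11 + 11 = 22, which is month 10 of year 1900 → October 1900.
Day 1 is valid in October, giving October 1, 1900.
Now add 139 days from October 1, 1900.
October has 31 days, so 31 − 1 = 30 days remain after October 1, 1900; 139 − 30 = 109 left.
November 1900 has 30 days: 109 − 30 = 79 left.
December 1900 has 31 days: 79 − 31 = 48 left.
January 1901 has 31 days: 48 − 31 = 17 left.
17 days into February 1901 → February 17, 1901.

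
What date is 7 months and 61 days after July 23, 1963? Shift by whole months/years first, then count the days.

Adding 7 months and 61 days from July 23, 1963: first the month/year part, then the days.
month 7 + 7 = 14, which is month 2 of year 1964 → February 1964.
Day 23 is valid in February, giving February 23, 1964.
Now add 61 days from February 23, 1964.
February has 29 days, so 29 − 23 = 6 days remain after February 23, 1964; 61 − 6 = 55 left.
March 1964 has 31 days: 55 − 31 = 24 left.
24 days into April 1964 → April 24, 1964.

April 24, 1964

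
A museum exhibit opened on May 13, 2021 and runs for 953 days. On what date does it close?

Advancing 953 days from May 13, 2021.
May has 31 days, so 31 − 13 = 18 days remain after May 13, 2021; 953 − 18 = 935 left.
June 2021 has 30 days: 935 − 30 = 905 left.
July 2021 has 31 days: 905 − 31 = 874 left.
August 2021 has 31 days: 874 − 31 = 843 left.
September 2021 has 30 days: 843 − 30 = 813 left.
October 2021 has 31 days: 813 − 31 = 782 left.
November 2021 has 30 days: 782 − 30 = 752 left.
December 2021 has 31 days: 752 − 31 = 721 left.
January 2022 has 31 days: 721 − 31 = 690 left.
February 2022 has 28 days (2022 is not a leap year): 690 − 28 = 662 left.
March 2022 has 31 days: 662 − 31 = 631 left.
April 2022 has 30 days: 631 − 30 = 601 left.
May 2022 has 31 days: 601 − 31 = 570 left.
June 2022 has 30 days: 570 − 30 = 540 left.
July 2022 has 31 days: 540 − 31 = 509 left.
August 2022 has 31 days: 509 − 31 = 478 left.
September 2022 has 30 days: 478 − 30 = 448 left.
October 2022 has 31 days: 448 − 31 = 417 left.
November 2022 has 30 days: 417 − 30 = 387 left.
December 2022 has 31 days: 387 − 31 = 356 left.
January 2023 has 31 days: 356 − 31 = 325 left.
February 2023 has 28 days (2023 is not a leap year): 325 − 28 = 297 left.
March 2023 has 31 days: 297 − 31 = 266 left.
April 2023 has 30 days: 266 − 30 = 236 left.
May 2023 has 31 days: 236 − 31 = 205 left.
June 2023 has 30 days: 205 − 30 = 175 left.
July 2023 has 31 days: 175 − 31 = 144 left.
August 2023 has 31 days: 144 − 31 = 113 left.
September 2023 has 30 days: 113 − 30 = 83 left.
October 2023 has 31 days: 83 − 31 = 52 left.
November 2023 has 30 days: 52 − 30 = 22 left.
22 days into December 2023 → December 22, 2023.

December 22, 2023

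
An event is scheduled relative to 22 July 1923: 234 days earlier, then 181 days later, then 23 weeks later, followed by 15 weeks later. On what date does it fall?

Going back 234 days from July 22, 1923:
Going back 22 days from July 22, 1923 reaches the end of the previous month; 234 − 22 = 212 left.
June 1923 has 30 days: 212 − 30 = 182 left.
May 1923 has 31 days: 182 − 31 = 151 left.
April 1923 has 30 days: 151 − 30 = 121 left.
March 1923 has 31 days: 121 − 31 = 90 left.
February 1923 has 28 days (1923 is not a leap year): 90 − 28 = 62 left.
January 1923 has 31 days: 62 − 31 = 31 left.
December 1922 has 31 days: 31 − 31 = 0 left.
November 1922 has 30 days; 30 − 0 = 30 → November 30, 1922.
Adding 181 days from November 30, 1922:
November has 30 days, so 30 − 30 = 0 days remain after November 30, 1922; 181 − 0 = 181 left.
December 1922 has 31 days: 181 − 31 = 150 left.
January 1923 has 31 days: 150 − 31 = 119 left.
February 1923 has 28 days (1923 is not a leap year): 119 − 28 = 91 left.
March 1923 has 31 days: 91 − 31 = 60 left.
April 1923 has 30 days: 60 − 30 = 30 left.
30 days into May 1923 → May 30, 1923.
Counting forward 23 weeks (= 161 days) from May 30, 1923:
May has 31 days, so 31 − 30 = 1 day remains after May 30, 1923; 161 − 1 = 160 left.
June 1923 has 30 days: 160 − 30 = 130 left.
July 1923 has 31 days: 130 − 31 = 99 left.
August 1923 has 31 days: 99 − 31 = 68 left.
September 1923 has 30 days: 68 − 30 = 38 left.
October 1923 has 31 days: 38 − 31 = 7 left.
7 days into November 1923 → November 7, 1923.
Adding 15 weeks (= 105 days) from November 7, 1923:
November has 30 days, so 30 − 7 = 23 days remain after November 7, 1923; 105 − 23 = 82 left.
December 1923 has 31 days: 82 − 31 = 51 left.
January 1924 has 31 days: 51 − 31 = 20 left.
20 days into February 1924 → February 20, 1924.

February 20, 1924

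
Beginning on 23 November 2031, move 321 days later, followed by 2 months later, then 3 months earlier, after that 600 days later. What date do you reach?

May 2, 2034

Advancing 321 days from November 23, 2031:
November has 30 days, so 30 − 23 = 7 days remain after November 23, 2031; 321 − 7 = 314 left.
December 2031 has 31 days: 314 − 31 = 283 left.
January 2032 has 31 days: 283 − 31 = 252 left.
February 2032 has 29 days (2032 is a leap year): 252 − 29 = 223 left.
March 2032 has 31 days: 223 − 31 = 192 left.
April 2032 has 30 days: 192 − 30 = 162 left.
May 2032 has 31 days: 162 − 31 = 131 left.
June 2032 has 30 days: 131 − 30 = 101 left.
July 2032 has 31 days: 101 − 31 = 70 left.
August 2032 has 31 days: 70 − 31 = 39 left.
September 2032 has 30 days: 39 − 30 = 9 left.
9 days into October 2032 → October 9, 2032.
Counting forward 2 months from October 9, 2032:
month 10 + 2 = 12 → December 2032.
Day 9 is valid in December, giving December 9, 2032.
Counting back 3 months from December 9, 2032:
month 12 − 3 = 9 → September 2032.
Day 9 is valid in September, giving September 9, 2032.
Adding 600 days from September 9, 2032:
September has 30 days, so 30 − 9 = 21 days remain after September 9, 2032; 600 − 21 = 579 left.
October 2032 has 31 days: 579 − 31 = 548 left.
November 2032 has 30 days: 548 − 30 = 518 left.
December 2032 has 31 days: 518 − 31 = 487 left.
January 2033 has 31 days: 487 − 31 = 456 left.
February 2033 has 28 days (2033 is not a leap year): 456 − 28 = 428 left.
March 2033 has 31 days: 428 − 31 = 397 left.
April 2033 has 30 days: 397 − 30 = 367 left.
May 2033 has 31 days: 367 − 31 = 336 left.
June 2033 has 30 days: 336 − 30 = 306 left.
July 2033 has 31 days: 306 − 31 = 275 left.
August 2033 has 31 days: 275 − 31 = 244 left.
September 2033 has 30 days: 244 − 30 = 214 left.
October 2033 has 31 days: 214 − 31 = 183 left.
November 2033 has 30 days: 183 − 30 = 153 left.
December 2033 has 31 days: 153 − 31 = 122 left.
January 2034 has 31 days: 122 − 31 = 91 left.
February 2034 has 28 days (2034 is not a leap year): 91 − 28 = 63 left.
March 2034 has 31 days: 63 − 31 = 32 left.
April 2034 has 30 days: 32 − 30 = 2 left.
2 days into May 2034 → May 2, 2034.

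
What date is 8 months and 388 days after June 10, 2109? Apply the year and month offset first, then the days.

Advancing 8 months and 388 days from June 10, 2109: first the month/year part, then the days.
month 6 + 8 = 14, which is month 2 of year 2110 → February 2110.
Day 10 is valid in February, giving February 10, 2110.
Now add 388 days from February 10, 2110.
February has 28 days, so 28 − 10 = 18 days remain after February 10, 2110; 388 − 18 = 370 left.
March 2110 has 31 days: 370 − 31 = 339 left.
April 2110 has 30 days: 339 − 30 = 309 left.
May 2110 has 31 days: 309 − 31 = 278 left.
June 2110 has 30 days: 278 − 30 = 248 left.
July 2110 has 31 days: 248 − 31 = 217 left.
August 2110 has 31 days: 217 − 31 = 186 left.
September 2110 has 30 days: 186 − 30 = 156 left.
October 2110 has 31 days: 156 − 31 = 125 left.
November 2110 has 30 days: 125 − 30 = 95 left.
December 2110 has 31 days: 95 − 31 = 64 left.
January 2111 has 31 days: 64 − 31 = 33 left.
February 2111 has 28 days (2111 is not a leap year): 33 − 28 = 5 left.
5 days into March 2111 → March 5, 2111.

March 5, 2111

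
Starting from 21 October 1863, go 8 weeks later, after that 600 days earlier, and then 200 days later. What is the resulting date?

Advancing 8 weeks (= 56 days) from October 21, 1863:
October has 31 days, so 31 − 21 = 10 days remain after October 21, 1863; 56 − 10 = 46 left.
November 1863 has 30 days: 46 − 30 = 16 left.
16 days into December 1863 → December 16, 1863.
Going back 600 days from December 16, 1863:
Going back 16 days from December 16, 1863 reaches the end of the previous month; 600 − 16 = 584 left.
November 1863 has 30 days: 584 − 30 = 554 left.
October 1863 has 31 days: 554 − 31 = 523 left.
September 1863 has 30 days: 523 − 30 = 493 left.
August 1863 has 31 days: 493 − 31 = 462 left.
July 1863 has 31 days: 462 − 31 = 431 left.
June 1863 has 30 days: 431 − 30 = 401 left.
May 1863 has 31 days: 401 − 31 = 370 left.
April 1863 has 30 days: 370 − 30 = 340 left.
March 1863 has 31 days: 340 − 31 = 309 left.
February 1863 has 28 days (1863 is not a leap year): 309 − 28 = 281 left.
January 1863 has 31 days: 281 − 31 = 250 left.
December 1862 has 31 days: 250 − 31 = 219 left.
November 1862 has 30 days: 219 − 30 = 189 left.
October 1862 has 31 days: 189 − 31 = 158 left.
September 1862 has 30 days: 158 − 30 = 128 left.
August 1862 has 31 days: 128 − 31 = 97 left.
July 1862 has 31 days: 97 − 31 = 66 left.
June 1862 has 30 days: 66 − 30 = 36 left.
May 1862 has 31 days: 36 − 31 = 5 left.
April 1862 has 30 days; 30 − 5 = 25 → April 25, 1862.
Adding 200 days from April 25, 1862:
April has 30 days, so 30 − 25 = 5 days remain after April 25, 1862; 200 − 5 = 195 left.
May 1862 has 31 days: 195 − 31 = 164 left.
June 1862 has 30 days: 164 − 30 = 134 left.
July 1862 has 31 days: 134 − 31 = 103 left.
August 1862 has 31 days: 103 − 31 = 72 left.
September 1862 has 30 days: 72 − 30 = 42 left.
October 1862 has 31 days: 42 − 31 = 11 left.
11 days into November 1862 → November 11, 1862.

November 11, 1862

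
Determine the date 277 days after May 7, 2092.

Advancing 277 days from May 7, 2092.
May has 31 days, so 31 − 7 = 24 days remain after May 7, 2092; 277 − 24 = 253 left.
June 2092 has 30 days: 253 − 30 = 223 left.
July 2092 has 31 days: 223 − 31 = 192 left.
August 2092 has 31 days: 192 − 31 = 161 left.
September 2092 has 30 days: 161 − 30 = 131 left.
October 2092 has 31 days: 131 − 31 = 100 left.
November 2092 has 30 days: 100 − 30 = 70 left.
December 2092 has 31 days: 70 − 31 = 39 left.
January 2093 has 31 days: 39 − 31 = 8 left.
8 days into February 2093 → February 8, 2093.

February 8, 2093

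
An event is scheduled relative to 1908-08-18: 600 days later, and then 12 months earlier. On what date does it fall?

April 10, 1909

Counting forward 600 days from August 18, 1908:
August has 31 days, so 31 − 18 = 13 days remain after August 18, 1908; 600 − 13 = 587 left.
September 1908 has 30 days: 587 − 30 = 557 left.
October 1908 has 31 days: 557 − 31 = 526 left.
November 1908 has 30 days: 526 − 30 = 496 left.
December 1908 has 31 days: 496 − 31 = 465 left.
January 1909 has 31 days: 465 − 31 = 434 left.
February 1909 has 28 days (1909 is not a leap year): 434 − 28 = 406 left.
March 1909 has 31 days: 406 − 31 = 375 left.
April 1909 has 30 days: 375 − 30 = 345 left.
May 1909 has 31 days: 345 − 31 = 314 left.
June 1909 has 30 days: 314 − 30 = 284 left.
July 1909 has 31 days: 284 − 31 = 253 left.
August 1909 has 31 days: 253 − 31 = 222 left.
September 1909 has 30 days: 222 − 30 = 192 left.
October 1909 has 31 days: 192 − 31 = 161 left.
November 1909 has 30 days: 161 − 30 = 131 left.
December 1909 has 31 days: 131 − 31 = 100 left.
January 1910 has 31 days: 100 − 31 = 69 left.
February 1910 has 28 days (1910 is not a leap year): 69 − 28 = 41 left.
March 1910 has 31 days: 41 − 31 = 10 left.
10 days into April 1910 → April 10, 1910.
Counting back 12 months from April 10, 1910:
month 4 − 12 = -8, which is month 4 of year 1909 → April 1909.
Day 10 is valid in April, giving April 10, 1909.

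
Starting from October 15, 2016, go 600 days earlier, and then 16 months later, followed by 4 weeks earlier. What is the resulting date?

May 26, 2016

Counting back 600 days from October 15, 2016:
Going back 15 days from October 15, 2016 reaches the end of the previous month; 600 − 15 = 585 left.
September 2016 has 30 days: 585 − 30 = 555 left.
August 2016 has 31 days: 555 − 31 = 524 left.
July 2016 has 31 days: 524 − 31 = 493 left.
June 2016 has 30 days: 493 − 30 = 463 left.
May 2016 has 31 days: 463 − 31 = 432 left.
April 2016 has 30 days: 432 − 30 = 402 left.
March 2016 has 31 days: 402 − 31 = 371 left.
February 2016 has 29 days (2016 is a leap year): 371 − 29 = 342 left.
January 2016 has 31 days: 342 − 31 = 311 left.
December 2015 has 31 days: 311 − 31 = 280 left.
November 2015 has 30 days: 280 − 30 = 250 left.
October 2015 has 31 days: 250 − 31 = 219 left.
September 2015 has 30 days: 219 − 30 = 189 left.
August 2015 has 31 days: 189 − 31 = 158 left.
July 2015 has 31 days: 158 − 31 = 127 left.
June 2015 has 30 days: 127 − 30 = 97 left.
May 2015 has 31 days: 97 − 31 = 66 left.
April 2015 has 30 days: 66 − 30 = 36 left.
March 2015 has 31 days: 36 − 31 = 5 left.
February 2015 has 28 days; 28 − 5 = 23 → February 23, 2015.
Counting forward 16 months from February 23, 2015:
month 2 + 16 = 18, which is month 6 of year 2016 → June 2016.
Day 23 is valid in June, giving June 23, 2016.
Going back 4 weeks (= 28 days) from June 23, 2016:
Going back 23 days from June 23, 2016 reaches the end of the previous month; 28 − 23 = 5 left.
May 2016 has 31 days; 31 − 5 = 26 → May 26, 2016.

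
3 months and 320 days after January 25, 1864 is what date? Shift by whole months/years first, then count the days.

Advancing 3 months and 320 days from January 25, 1864: first the month/year part, then the days.
month 1 + 3 = 4 → April 1864.
Day 25 is valid in April, giving April 25, 1864.
Now add 320 days from April 25, 1864.
April has 30 days, so 30 − 25 = 5 days remain after April 25, 1864; 320 − 5 = 315 left.
May 1864 has 31 days: 315 − 31 = 284 left.
June 1864 has 30 days: 284 − 30 = 254 left.
July 1864 has 31 days: 254 − 31 = 223 left.
August 1864 has 31 days: 223 − 31 = 192 left.
September 1864 has 30 days: 192 − 30 = 162 left.
October 1864 has 31 days: 162 − 31 = 131 left.
November 1864 has 30 days: 131 − 30 = 101 left.
December 1864 has 31 days: 101 − 31 = 70 left.
January 1865 has 31 days: 70 − 31 = 39 left.
February 1865 has 28 days (1865 is not a leap year): 39 − 28 = 11 left.
11 days into March 1865 → March 11, 1865.

March 11, 1865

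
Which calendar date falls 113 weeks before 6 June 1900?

April 6, 1898

Counting back 113 weeks = 791 days from June 6, 1900.
Going back 6 days from June 6, 1900 reaches the end of the previous month; 791 − 6 = 785 left.
May 1900 has 31 days: 785 − 31 = 754 left.
April 1900 has 30 days: 754 − 30 = 724 left.
March 1900 has 31 days: 724 − 31 = 693 left.
February 1900 has 28 days (1900 is not a leap year (divisible by 100 but not 400)): 693 − 28 = 665 left.
January 1900 has 31 days: 665 − 31 = 634 left.
December 1899 has 31 days: 634 − 31 = 603 left.
November 1899 has 30 days: 603 − 30 = 573 left.
October 1899 has 31 days: 573 − 31 = 542 left.
September 1899 has 30 days: 542 − 30 = 512 left.
August 1899 has 31 days: 512 − 31 = 481 left.
July 1899 has 31 days: 481 − 31 = 450 left.
June 1899 has 30 days: 450 − 30 = 420 left.
May 1899 has 31 days: 420 − 31 = 389 left.
April 1899 has 30 days: 389 − 30 = 359 left.
March 1899 has 31 days: 359 − 31 = 328 left.
February 1899 has 28 days (1899 is not a leap year): 328 − 28 = 300 left.
January 1899 has 31 days: 300 − 31 = 269 left.
December 1898 has 31 days: 269 − 31 = 238 left.
November 1898 has 30 days: 238 − 30 = 208 left.
October 1898 has 31 days: 208 − 31 = 177 left.
September 1898 has 30 days: 177 − 30 = 147 left.
August 1898 has 31 days: 147 − 31 = 116 left.
July 1898 has 31 days: 116 − 31 = 85 left.
June 1898 has 30 days: 85 − 30 = 55 left.
May 1898 has 31 days: 55 − 31 = 24 left.
April 1898 has 30 days; 30 − 24 = 6 → April 6, 1898.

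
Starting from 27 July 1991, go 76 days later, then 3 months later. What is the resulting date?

Advancing 76 days from July 27, 1991:
July has 31 days, so 31 − 27 = 4 days remain after July 27, 1991; 76 − 4 = 72 left.
August 1991 has 31 days: 72 − 31 = 41 left.
September 1991 has 30 days: 41 − 30 = 11 left.
11 days into October 1991 → October 11, 1991.
Adding 3 months from October 11, 1991:
month 10 + 3 = 13, which is month 1 of year 1992 → January 1992.
Day 11 is valid in January, giving January 11, 1992.

January 11, 1992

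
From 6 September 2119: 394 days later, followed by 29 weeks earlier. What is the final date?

Counting forward 394 days from September 6, 2119:
September has 30 days, so 30 − 6 = 24 days remain after September 6, 2119; 394 − 24 = 370 left.
October 2119 has 31 days: 370 − 31 = 339 left.
November 2119 has 30 days: 339 − 30 = 309 left.
December 2119 has 31 days: 309 − 31 = 278 left.
January 2120 has 31 days: 278 − 31 = 247 left.
February 2120 has 29 days (2120 is a leap year): 247 − 29 = 218 left.
March 2120 has 31 days: 218 − 31 = 187 left.
April 2120 has 30 days: 187 − 30 = 157 left.
May 2120 has 31 days: 157 − 31 = 126 left.
June 2120 has 30 days: 126 − 30 = 96 left.
July 2120 has 31 days: 96 − 31 = 65 left.
August 2120 has 31 days: 65 − 31 = 34 left.
September 2120 has 30 days: 34 − 30 = 4 left.
4 days into October 2120 → October 4, 2120.
Subtracting 29 weeks (= 203 days) from October 4, 2120:
Going back 4 days from October 4, 2120 reaches the end of the previous month; 203 − 4 = 199 left.
September 2120 has 30 days: 199 − 30 = 169 left.
August 2120 has 31 days: 169 − 31 = 138 left.
July 2120 has 31 days: 138 − 31 = 107 left.
June 2120 has 30 days: 107 − 30 = 77 left.
May 2120 has 31 days: 77 − 31 = 46 left.
April 2120 has 30 days: 46 − 30 = 16 left.
March 2120 has 31 days; 31 − 16 = 15 → March 15, 2120.

March 15, 2120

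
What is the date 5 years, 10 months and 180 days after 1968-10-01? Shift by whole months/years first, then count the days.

January 28, 1975

Adding 5 years, 10 months and 180 days from October 1, 1968: first the month/year part, then the days.
+5 years → 1973; month 10 + 10 = 20, which is month 8 of year 1974 → August 1974.
Day 1 is valid in August, giving August 1, 1974.
Now add 180 days from August 1, 1974.
August has 31 days, so 31 − 1 = 30 days remain after August 1, 1974; 180 − 30 = 150 left.
September 1974 has 30 days: 150 − 30 = 120 left.
October 1974 has 31 days: 120 − 31 = 89 left.
November 1974 has 30 days: 89 − 30 = 59 left.
December 1974 has 31 days: 59 − 31 = 28 left.
28 days into January 1975 → January 28, 1975.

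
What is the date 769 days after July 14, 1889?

August 22, 1891

Advancing 769 days from July 14, 1889.
July has 31 days, so 31 − 14 = 17 days remain after July 14, 1889; 769 − 17 = 752 left.
August 1889 has 31 days: 752 − 31 = 721 left.
September 1889 has 30 days: 721 − 30 = 691 left.
October 1889 has 31 days: 691 − 31 = 660 left.
November 1889 has 30 days: 660 − 30 = 630 left.
December 1889 has 31 days: 630 − 31 = 599 left.
January 1890 has 31 days: 599 − 31 = 568 left.
February 1890 has 28 days (1890 is not a leap year): 568 − 28 = 540 left.
March 1890 has 31 days: 540 − 31 = 509 left.
April 1890 has 30 days: 509 − 30 = 479 left.
May 1890 has 31 days: 479 − 31 = 448 left.
June 1890 has 30 days: 448 − 30 = 418 left.
July 1890 has 31 days: 418 − 31 = 387 left.
August 1890 has 31 days: 387 − 31 = 356 left.
September 1890 has 30 days: 356 − 30 = 326 left.
October 1890 has 31 days: 326 − 31 = 295 left.
November 1890 has 30 days: 295 − 30 = 265 left.
December 1890 has 31 days: 265 − 31 = 234 left.
January 1891 has 31 days: 234 − 31 = 203 left.
February 1891 has 28 days (1891 is not a leap year): 203 − 28 = 175 left.
March 1891 has 31 days: 175 − 31 = 144 left.
April 1891 has 30 days: 144 − 30 = 114 left.
May 1891 has 31 days: 114 − 31 = 83 left.
June 1891 has 30 days: 83 − 30 = 53 left.
July 1891 has 31 days: 53 − 31 = 22 left.
22 days into August 1891 → August 22, 1891.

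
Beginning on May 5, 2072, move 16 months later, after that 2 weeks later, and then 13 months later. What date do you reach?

Counting forward 16 months from May 5, 2072:
month 5 + 16 = 21, which is month 9 of year 2073 → September 2073.
Day 5 is valid in September, giving September 5, 2073.
Counting forward 2 weeks (= 14 days) from September 5, 2073:
September has 30 days; 5 + 14 = 19, still in September.
Counting forward 13 months from September 19, 2073:
month 9 + 13 = 22, which is month 10 of year 2074 → October 2074.
Day 19 is valid in October, giving October 19, 2074.

October 19, 2074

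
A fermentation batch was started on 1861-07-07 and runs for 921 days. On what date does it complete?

Counting forward 921 days from July 7, 1861.
July has 31 days, so 31 − 7 = 24 days remain after July 7, 1861; 921 − 24 = 897 left.
August 1861 has 31 days: 897 − 31 = 866 left.
September 1861 has 30 days: 866 − 30 = 836 left.
October 1861 has 31 days: 836 − 31 = 805 left.
November 1861 has 30 days: 805 − 30 = 775 left.
December 1861 has 31 days: 775 − 31 = 744 left.
January 1862 has 31 days: 744 − 31 = 713 left.
February 1862 has 28 days (1862 is not a leap year): 713 − 28 = 685 left.
March 1862 has 31 days: 685 − 31 = 654 left.
April 1862 has 30 days: 654 − 30 = 624 left.
May 1862 has 31 days: 624 − 31 = 593 left.
June 1862 has 30 days: 593 − 30 = 563 left.
July 1862 has 31 days: 563 − 31 = 532 left.
August 1862 has 31 days: 532 − 31 = 501 left.
September 1862 has 30 days: 501 − 30 = 471 left.
October 1862 has 31 days: 471 − 31 = 440 left.
November 1862 has 30 days: 440 − 30 = 410 left.
December 1862 has 31 days: 410 − 31 = 379 left.
January 1863 has 31 days: 379 − 31 = 348 left.
February 1863 has 28 days (1863 is not a leap year): 348 − 28 = 320 left.
March 1863 has 31 days: 320 − 31 = 289 left.
April 1863 has 30 days: 289 − 30 = 259 left.
May 1863 has 31 days: 259 − 31 = 228 left.
June 1863 has 30 days: 228 − 30 = 198 left.
July 1863 has 31 days: 198 − 31 = 167 left.
August 1863 has 31 days: 167 − 31 = 136 left.
September 1863 has 30 days: 136 − 30 = 106 left.
October 1863 has 31 days: 106 − 31 = 75 left.
November 1863 has 30 days: 75 − 30 = 45 left.
December 1863 has 31 days: 45 − 31 = 14 left.
14 days into January 1864 → January 14, 1864.

January 14, 1864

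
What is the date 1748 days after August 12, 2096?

Advancing 1748 days from August 12, 2096.
August has 31 days, so 31 − 12 = 19 days remain after August 12, 2096; 1748 − 19 = 1729 left.
September 2096 has 30 days: 1729 − 30 = 1699 left.
October 2096 has 31 days: 1699 − 31 = 1668 left.
November 2096 has 30 days: 1668 − 30 = 1638 left.
December 2096 has 31 days: 1638 − 31 = 1607 left.
January 2097 has 31 days: 1607 − 31 = 1576 left.
February 2097 has 28 days (2097 is not a leap year): 1576 − 28 = 1548 left.
March 2097 has 31 days: 1548 − 31 = 1517 left.
April 2097 has 30 days: 1517 − 30 = 1487 left.
May 2097 has 31 days: 1487 − 31 = 1456 left.
June 2097 has 30 days: 1456 − 30 = 1426 left.
July 2097 has 31 days: 1426 − 31 = 1395 left.
August 2097 has 31 days: 1395 − 31 = 1364 left.
September 2097 has 30 days: 1364 − 30 = 1334 left.
October 2097 has 31 days: 1334 − 31 = 1303 left.
November 2097 has 30 days: 1303 − 30 = 1273 left.
December 2097 has 31 days: 1273 − 31 = 1242 left.
January 2098 has 31 days: 1242 − 31 = 1211 left.
February 2098 has 28 days (2098 is not a leap year): 1211 − 28 = 1183 left.
March 2098 has 31 days: 1183 − 31 = 1152 left.
April 2098 has 30 days: 1152 − 30 = 1122 left.
May 2098 has 31 days: 1122 − 31 = 1091 left.
June 2098 has 30 days: 1091 − 30 = 1061 left.
July 2098 has 31 days: 1061 − 31 = 1030 left.
August 2098 has 31 days: 1030 − 31 = 999 left.
September 2098 has 30 days: 999 − 30 = 969 left.
October 2098 has 31 days: 969 − 31 = 938 left.
November 2098 has 30 days: 938 − 30 = 908 left.
December 2098 has 31 days: 908 − 31 = 877 left.
January 2099 has 31 days: 877 − 31 = 846 left.
February 2099 has 28 days (2099 is not a leap year): 846 − 28 = 818 left.
March 2099 has 31 days: 818 − 31 = 787 left.
April 2099 has 30 days: 787 − 30 = 757 left.
May 2099 has 31 days: 757 − 31 = 726 left.
June 2099 has 30 days: 726 − 30 = 696 left.
July 2099 has 31 days: 696 − 31 = 665 left.
August 2099 has 31 days: 665 − 31 = 634 left.
September 2099 has 30 days: 634 − 30 = 604 left.
October 2099 has 31 days: 604 − 31 = 573 left.
November 2099 has 30 days: 573 − 30 = 543 left.
December 2099 has 31 days: 543 − 31 = 512 left.
January 2100 has 31 days: 512 − 31 = 481 left.
February 2100 has 28 days (2100 is not a leap year (divisible by 100 but not 400)): 481 − 28 = 453 left.
March 2100 has 31 days: 453 − 31 = 422 left.
April 2100 has 30 days: 422 − 30 = 392 left.
May 2100 has 31 days: 392 − 31 = 361 left.
June 2100 has 30 days: 361 − 30 = 331 left.
July 2100 has 31 days: 331 − 31 = 300 left.
August 2100 has 31 days: 300 − 31 = 269 left.
September 2100 has 30 days: 269 − 30 = 239 left.
October 2100 has 31 days: 239 − 31 = 208 left.
November 2100 has 30 days: 208 − 30 = 178 left.
December 2100 has 31 days: 178 − 31 = 147 left.
January 2101 has 31 days: 147 − 31 = 116 left.
February 2101 has 28 days (2101 is not a leap year): 116 − 28 = 88 left.
March 2101 has 31 days: 88 − 31 = 57 left.
April 2101 has 30 days: 57 − 30 = 27 left.
27 days into May 2101 → May 27, 2101.

May 27, 2101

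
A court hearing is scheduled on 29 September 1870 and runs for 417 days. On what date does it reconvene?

November 20, 1871

Adding 417 days from September 29, 1870.
September has 30 days, so 30 − 29 = 1 day remains after September 29, 1870; 417 − 1 = 416 left.
October 1870 has 31 days: 416 − 31 = 385 left.
November 1870 has 30 days: 385 − 30 = 355 left.
December 1870 has 31 days: 355 − 31 = 324 left.
January 1871 has 31 days: 324 − 31 = 293 left.
February 1871 has 28 days (1871 is not a leap year): 293 − 28 = 265 left.
March 1871 has 31 days: 265 − 31 = 234 left.
April 1871 has 30 days: 234 − 30 = 204 left.
May 1871 has 31 days: 204 − 31 = 173 left.
June 1871 has 30 days: 173 − 30 = 143 left.
July 1871 has 31 days: 143 − 31 = 112 left.
August 1871 has 31 days: 112 − 31 = 81 left.
September 1871 has 30 days: 81 − 30 = 51 left.
October 1871 has 31 days: 51 − 31 = 20 left.
20 days into November 1871 → November 20, 1871.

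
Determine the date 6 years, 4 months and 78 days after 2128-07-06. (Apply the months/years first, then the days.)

January 23, 2135

Advancing 6 years, 4 months and 78 days from July 6, 2128: first the month/year part, then the days.
+6 years → 2134; month 7 + 4 = 11 → November 2134.
Day 6 is valid in November, giving November 6, 2134.
Now add 78 days from November 6, 2134.
November has 30 days, so 30 − 6 = 24 days remain after November 6, 2134; 78 − 24 = 54 left.
December 2134 has 31 days: 54 − 31 = 23 left.
23 days into January 2135 → January 23, 2135.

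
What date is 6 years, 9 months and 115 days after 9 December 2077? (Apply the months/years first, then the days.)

Advancing 6 years, 9 months and 115 days from December 9, 2077: first the month/year part, then the days.
+6 years → 2083; month 12 + 9 = 21, which is month 9 of year 2084 → September 2084.
Day 9 is valid in September, giving September 9, 2084.
Now add 115 days from September 9, 2084.
September has 30 days, so 30 − 9 = 21 days remain after September 9, 2084; 115 − 21 = 94 left.
October 2084 has 31 days: 94 − 31 = 63 left.
November 2084 has 30 days: 63 − 30 = 33 left.
December 2084 has 31 days: 33 − 31 = 2 left.
2 days into January 2085 → January 2, 2085.

January 2, 2085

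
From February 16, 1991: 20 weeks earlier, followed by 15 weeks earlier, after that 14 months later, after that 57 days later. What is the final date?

Going back 20 weeks (= 140 days) from February 16, 1991:
Going back 16 days from February 16, 1991 reaches the end of the previous month; 140 − 16 = 124 left.
January 1991 has 31 days: 124 − 31 = 93 left.
December 1990 has 31 days: 93 − 31 = 62 left.
November 1990 has 30 days: 62 − 30 = 32 left.
October 1990 has 31 days: 32 − 31 = 1 left.
September 1990 has 30 days; 30 − 1 = 29 → September 29, 1990.
Counting back 15 weeks (= 105 days) from September 29, 1990:
Going back 29 days from September 29, 1990 reaches the end of the previous month; 105 − 29 = 76 left.
August 1990 has 31 days: 76 − 31 = 45 left.
July 1990 has 31 days: 45 − 31 = 14 left.
June 1990 has 30 days; 30 − 14 = 16 → June 16, 1990.
Counting forward 14 months from June 16, 1990:
month 6 + 14 = 20, which is month 8 of year 1991 → August 1991.
Day 16 is valid in August, giving August 16, 1991.
Counting forward 57 days from August 16, 1991:
August has 31 days, so 31 − 16 = 15 days remain after August 16, 1991; 57 − 15 = 42 left.
September 1991 has 30 days: 42 − 30 = 12 left.
12 days into October 1991 → October 12, 1991.

October 12, 1991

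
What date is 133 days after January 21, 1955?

Adding 133 days from January 21, 1955.
January has 31 days, so 31 − 21 = 10 days remain after January 21, 1955; 133 − 10 = 123 left.
February 1955 has 28 days (1955 is not a leap year): 123 − 28 = 95 left.
March 1955 has 31 days: 95 − 31 = 64 left.
April 1955 has 30 days: 64 − 30 = 34 left.
May 1955 has 31 days: 34 − 31 = 3 left.
3 days into June 1955 → June 3, 1955.

June 3, 1955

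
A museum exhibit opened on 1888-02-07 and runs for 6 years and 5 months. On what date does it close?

July 7, 1894

Counting forward 6 years and 5 months from February 7, 1888.
+6 years → 1894; month 2 + 5 = 7 → July 1894.
Day 7 is valid in July, giving July 7, 1894.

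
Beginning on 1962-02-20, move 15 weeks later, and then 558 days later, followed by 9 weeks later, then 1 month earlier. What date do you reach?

January 16, 1964

Adding 15 weeks (= 105 days) from February 20, 1962:
February has 28 days, so 28 − 20 = 8 days remain after February 20, 1962; 105 − 8 = 97 left.
March 1962 has 31 days: 97 − 31 = 66 left.
April 1962 has 30 days: 66 − 30 = 36 left.
May 1962 has 31 days: 36 − 31 = 5 left.
5 days into June 1962 → June 5, 1962.
Adding 558 days from June 5, 1962:
June has 30 days, so 30 − 5 = 25 days remain after June 5, 1962; 558 − 25 = 533 left.
July 1962 has 31 days: 533 − 31 = 502 left.
August 1962 has 31 days: 502 − 31 = 471 left.
September 1962 has 30 days: 471 − 30 = 441 left.
October 1962 has 31 days: 441 − 31 = 410 left.
November 1962 has 30 days: 410 − 30 = 380 left.
December 1962 has 31 days: 380 − 31 = 349 left.
January 1963 has 31 days: 349 − 31 = 318 left.
February 1963 has 28 days (1963 is not a leap year): 318 − 28 = 290 left.
March 1963 has 31 days: 290 − 31 = 259 left.
April 1963 has 30 days: 259 − 30 = 229 left.
May 1963 has 31 days: 229 − 31 = 198 left.
June 1963 has 30 days: 198 − 30 = 168 left.
July 1963 has 31 days: 168 − 31 = 137 left.
August 1963 has 31 days: 137 − 31 = 106 left.
September 1963 has 30 days: 106 − 30 = 76 left.
October 1963 has 31 days: 76 − 31 = 45 left.
November 1963 has 30 days: 45 − 30 = 15 left.
15 days into December 1963 → December 15, 1963.
Advancing 9 weeks (= 63 days) from December 15, 1963:
December has 31 days, so 31 − 15 = 16 days remain after December 15, 1963; 63 − 16 = 47 left.
January 1964 has 31 days: 47 − 31 = 16 left.
16 days into February 1964 → February 16, 1964.
Going back 1 month from February 16, 1964:
month 2 − 1 = 1 → January 1964.
Day 16 is valid in January, giving January 16, 1964.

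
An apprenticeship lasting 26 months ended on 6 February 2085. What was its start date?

December 6, 2082

Going back 26 months from February 6, 2085.
month 2 − 26 = -24, which is month 12 of year 2082 → December 2082.
Day 6 is valid in December, giving December 6, 2082.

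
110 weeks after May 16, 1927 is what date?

June 24, 1929

Advancing 110 weeks = 770 days from May 16, 1927.
May has 31 days, so 31 − 16 = 15 days remain after May 16, 1927; 770 − 15 = 755 left.
June 1927 has 30 days: 755 − 30 = 725 left.
July 1927 has 31 days: 725 − 31 = 694 left.
August 1927 has 31 days: 694 − 31 = 663 left.
September 1927 has 30 days: 663 − 30 = 633 left.
October 1927 has 31 days: 633 − 31 = 602 left.
November 1927 has 30 days: 602 − 30 = 572 left.
December 1927 has 31 days: 572 − 31 = 541 left.
January 1928 has 31 days: 541 − 31 = 510 left.
February 1928 has 29 days (1928 is a leap year): 510 − 29 = 481 left.
March 1928 has 31 days: 481 − 31 = 450 left.
April 1928 has 30 days: 450 − 30 = 420 left.
May 1928 has 31 days: 420 − 31 = 389 left.
June 1928 has 30 days: 389 − 30 = 359 left.
July 1928 has 31 days: 359 − 31 = 328 left.
August 1928 has 31 days: 328 − 31 = 297 left.
September 1928 has 30 days: 297 − 30 = 267 left.
October 1928 has 31 days: 267 − 31 = 236 left.
November 1928 has 30 days: 236 − 30 = 206 left.
December 1928 has 31 days: 206 − 31 = 175 left.
January 1929 has 31 days: 175 − 31 = 144 left.
February 1929 has 28 days (1929 is not a leap year): 144 − 28 = 116 left.
March 1929 has 31 days: 116 − 31 = 85 left.
April 1929 has 30 days: 85 − 30 = 55 left.
May 1929 has 31 days: 55 − 31 = 24 left.
24 days into June 1929 → June 24, 1929.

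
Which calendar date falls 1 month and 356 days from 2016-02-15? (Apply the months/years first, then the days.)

Counting forward 1 month and 356 days from February 15, 2016: first the month/year part, then the days.
month 2 + 1 = 3 → March 2016.
Day 15 is valid in March, giving March 15, 2016.
Now add 356 days from March 15, 2016.
March has 31 days, so 31 − 15 = 16 days remain after March 15, 2016; 356 − 16 = 340 left.
April 2016 has 30 days: 340 − 30 = 310 left.
May 2016 has 31 days: 310 − 31 = 279 left.
June 2016 has 30 days: 279 − 30 = 249 left.
July 2016 has 31 days: 249 − 31 = 218 left.
August 2016 has 31 days: 218 − 31 = 187 left.
September 2016 has 30 days: 187 − 30 = 157 left.
October 2016 has 31 days: 157 − 31 = 126 left.
November 2016 has 30 days: 126 − 30 = 96 left.
December 2016 has 31 days: 96 − 31 = 65 left.
January 2017 has 31 days: 65 − 31 = 34 left.
February 2017 has 28 days (2017 is not a leap year): 34 − 28 = 6 left.
6 days into March 2017 → March 6, 2017.

March 6, 2017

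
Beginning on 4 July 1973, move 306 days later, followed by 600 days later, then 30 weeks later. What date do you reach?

July 24, 1976

Advancing 306 days from July 4, 1973:
July has 31 days, so 31 − 4 = 27 days remain after July 4, 1973; 306 − 27 = 279 left.
August 1973 has 31 days: 279 − 31 = 248 left.
September 1973 has 30 days: 248 − 30 = 218 left.
October 1973 has 31 days: 218 − 31 = 187 left.
November 1973 has 30 days: 187 − 30 = 157 left.
December 1973 has 31 days: 157 − 31 = 126 left.
January 1974 has 31 days: 126 − 31 = 95 left.
February 1974 has 28 days (1974 is not a leap year): 95 − 28 = 67 left.
March 1974 has 31 days: 67 − 31 = 36 left.
April 1974 has 30 days: 36 − 30 = 6 left.
6 days into May 1974 → May 6, 1974.
Adding 600 days from May 6, 1974:
May has 31 days, so 31 − 6 = 25 days remain after May 6, 1974; 600 − 25 = 575 left.
June 1974 has 30 days: 575 − 30 = 545 left.
July 1974 has 31 days: 545 − 31 = 514 left.
August 1974 has 31 days: 514 − 31 = 483 left.
September 1974 has 30 days: 483 − 30 = 453 left.
October 1974 has 31 days: 453 − 31 = 422 left.
November 1974 has 30 days: 422 − 30 = 392 left.
December 1974 has 31 days: 392 − 31 = 361 left.
January 1975 has 31 days: 361 − 31 = 330 left.
February 1975 has 28 days (1975 is not a leap year): 330 − 28 = 302 left.
March 1975 has 31 days: 302 − 31 = 271 left.
April 1975 has 30 days: 271 − 30 = 241 left.
May 1975 has 31 days: 241 − 31 = 210 left.
June 1975 has 30 days: 210 − 30 = 180 left.
July 1975 has 31 days: 180 − 31 = 149 left.
August 1975 has 31 days: 149 − 31 = 118 left.
September 1975 has 30 days: 118 − 30 = 88 left.
October 1975 has 31 days: 88 − 31 = 57 left.
November 1975 has 30 days: 57 − 30 = 27 left.
27 days into December 1975 → December 27, 1975.
Adding 30 weeks (= 210 days) from December 27, 1975:
December has 31 days, so 31 − 27 = 4 days remain after December 27, 1975; 210 − 4 = 206 left.
January 1976 has 31 days: 206 − 31 = 175 left.
February 1976 has 29 days (1976 is a leap year): 175 − 29 = 146 left.
March 1976 has 31 days: 146 − 31 = 115 left.
April 1976 has 30 days: 115 − 30 = 85 left.
May 1976 has 31 days: 85 − 31 = 54 left.
June 1976 has 30 days: 54 − 30 = 24 left.
24 days into July 1976 → July 24, 1976.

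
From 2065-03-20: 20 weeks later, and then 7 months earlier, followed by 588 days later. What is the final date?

Advancing 20 weeks (= 140 days) from March 20, 2065:
March has 31 days, so 31 − 20 = 11 days remain after March 20, 2065; 140 − 11 = 129 left.
April 2065 has 30 days: 129 − 30 = 99 left.
May 2065 has 31 days: 99 − 31 = 68 left.
June 2065 has 30 days: 68 − 30 = 38 left.
July 2065 has 31 days: 38 − 31 = 7 left.
7 days into August 2065 → August 7, 2065.
Counting back 7 months from August 7, 2065:
month 8 − 7 = 1 → January 2065.
Day 7 is valid in January, giving January 7, 2065.
Advancing 588 days from January 7, 2065:
January has 31 days, so 31 − 7 = 24 days remain after January 7, 2065; 588 − 24 = 564 left.
February 2065 has 28 days (2065 is not a leap year): 564 − 28 = 536 left.
March 2065 has 31 days: 536 − 31 = 505 left.
April 2065 has 30 days: 505 − 30 = 475 left.
May 2065 has 31 days: 475 − 31 = 444 left.
June 2065 has 30 days: 444 − 30 = 414 left.
July 2065 has 31 days: 414 − 31 = 383 left.
August 2065 has 31 days: 383 − 31 = 352 left.
September 2065 has 30 days: 352 − 30 = 322 left.
October 2065 has 31 days: 322 − 31 = 291 left.
November 2065 has 30 days: 291 − 30 = 261 left.
December 2065 has 31 days: 261 − 31 = 230 left.
January 2066 has 31 days: 230 − 31 = 199 left.
February 2066 has 28 days (2066 is not a leap year): 199 − 28 = 171 left.
March 2066 has 31 days: 171 − 31 = 140 left.
April 2066 has 30 days: 140 − 30 = 110 left.
May 2066 has 31 days: 110 − 31 = 79 left.
June 2066 has 30 days: 79 − 30 = 49 left.
July 2066 has 31 days: 49 − 31 = 18 left.
18 days into August 2066 → August 18, 2066.

August 18, 2066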